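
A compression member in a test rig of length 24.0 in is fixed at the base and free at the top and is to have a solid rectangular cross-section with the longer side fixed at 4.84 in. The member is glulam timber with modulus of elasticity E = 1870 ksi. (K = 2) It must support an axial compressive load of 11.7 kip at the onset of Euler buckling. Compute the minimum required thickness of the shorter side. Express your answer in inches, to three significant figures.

b ≈ 1.54 in

L_e = K·L = 2 × 24.0 = 48.00 in
Required I = P_cr·L_e²/(π²E) = 1.170×10^4 × 48.00² / (π² × 1.87×10^6) = 1.461 in⁴
Rectangle, weak axis: I_min = h·b³/12 with h = 4.84 in fixed  ⇒  b = (12I/h)^(1/3) = 1.54 in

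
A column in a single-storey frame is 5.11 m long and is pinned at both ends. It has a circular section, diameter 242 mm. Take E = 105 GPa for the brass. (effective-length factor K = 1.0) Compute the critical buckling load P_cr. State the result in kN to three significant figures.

P_cr ≈ 6680 kN

I = πd⁴/64 = π×242⁴/64 = 1.684×10^8 mm⁴
I = 1.684×10^8 mm⁴ = 1.684×10^-4 m⁴
Effective length L_e = K·L = 1 × 5.11 = 5.110 m
P_cr = π²EI / L_e² = π² × 105×10⁹ × 1.684×10^-4 / 5.110² = 6.682×10^6 N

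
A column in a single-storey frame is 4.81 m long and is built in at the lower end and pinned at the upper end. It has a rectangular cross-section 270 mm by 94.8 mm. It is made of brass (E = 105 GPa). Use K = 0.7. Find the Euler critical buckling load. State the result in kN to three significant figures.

P_cr ≈ 1750 kN

Buckling occurs about the weak axis: I_min = h·b³/12 with b = 94.8 mm (the shorter side).
I_min = 270×94.8³/12 = 1.917×10^7 mm⁴
I = 1.917×10^7 mm⁴ = 1.917×10^-5 m⁴
Effective length L_e = K·L = 0.7 × 4.81 = 3.367 m
P_cr = π²EI / L_e² = π² × 105×10⁹ × 1.917×10^-5 / 3.367² = 1.752×10^6 N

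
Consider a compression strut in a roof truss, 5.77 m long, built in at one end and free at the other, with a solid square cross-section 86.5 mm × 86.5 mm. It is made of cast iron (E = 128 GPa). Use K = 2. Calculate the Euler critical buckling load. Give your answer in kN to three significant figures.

P_cr ≈ 44.3 kN

I = a⁴/12 = 86.5⁴/12 = 4.665×10^6 mm⁴
I = 4.665×10^6 mm⁴ = 4.665×10^-6 m⁴
Effective length L_e = K·L = 2 × 5.77 = 11.54 m
P_cr = π²EI / L_e² = π² × 128×10⁹ × 4.665×10^-6 / 11.54² = 4.426×10^4 N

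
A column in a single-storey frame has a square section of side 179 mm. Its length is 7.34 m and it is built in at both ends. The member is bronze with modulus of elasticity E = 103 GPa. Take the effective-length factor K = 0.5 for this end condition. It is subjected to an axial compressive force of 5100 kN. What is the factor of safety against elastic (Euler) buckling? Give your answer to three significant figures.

I = a⁴/12 = 179⁴/12 = 8.555×10^7 mm⁴
I = 8.555×10^7 mm⁴ = 8.555×10^-5 m⁴
Effective length L_e = K·L = 0.5 × 7.34 = 3.670 m
P_cr = π²EI / L_e² = π² × 103×10⁹ × 8.555×10^-5 / 3.670² = 6.457×10^6 N
Factor of safety n = P_cr / P = 6457.1 / 5100 = 1.27

n ≈ 1.27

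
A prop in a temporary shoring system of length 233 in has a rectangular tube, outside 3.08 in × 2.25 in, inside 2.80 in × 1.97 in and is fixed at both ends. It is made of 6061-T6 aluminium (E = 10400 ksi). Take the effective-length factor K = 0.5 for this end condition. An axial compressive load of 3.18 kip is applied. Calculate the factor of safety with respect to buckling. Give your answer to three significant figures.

Weak-axis I_min = (h_o·b_o³ − h_i·b_i³)/12 with b_o = 2.25, b_i = 1.970 in (shorter outer/inner sides).
I_min = (3.08×2.25³ − 2.800×1.970³)/12 = 1.140 in⁴
Effective length L_e = K·L = 0.5 × 233 = 116.5 in
P_cr = π²EI / L_e² = π² × 10400×10³ × 1.140 / 116.5² = 8.619×10^3 lb
Factor of safety n = P_cr / P = 8.6191 / 3.18 = 2.71

n ≈ 2.71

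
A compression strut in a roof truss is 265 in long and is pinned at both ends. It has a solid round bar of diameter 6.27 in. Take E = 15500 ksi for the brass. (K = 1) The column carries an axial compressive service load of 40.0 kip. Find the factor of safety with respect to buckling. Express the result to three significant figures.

I = πd⁴/64 = π×6.27⁴/64 = 75.86 in⁴
Effective length L_e = K·L = 1 × 265 = 265.0 in
P_cr = π²EI / L_e² = π² × 15500×10³ × 75.86 / 265.0² = 1.653×10^5 lb
Factor of safety n = P_cr / P = 165.26 / 40.0 = 4.13

n ≈ 4.13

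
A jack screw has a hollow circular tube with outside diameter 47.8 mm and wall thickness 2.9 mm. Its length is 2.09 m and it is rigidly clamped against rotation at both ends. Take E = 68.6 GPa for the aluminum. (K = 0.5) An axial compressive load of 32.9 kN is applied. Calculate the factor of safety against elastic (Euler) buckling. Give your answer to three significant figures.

Inner diameter d_i = 47.8 − 2×2.9 = 42.00 mm
I = π(d_o⁴ − d_i⁴)/64 = π(47.8⁴ − 42.00⁴)/64 = 1.035×10^5 mm⁴
I = 1.035×10^5 mm⁴ = 1.035×10^-7 m⁴
Effective length L_e = K·L = 0.5 × 2.09 = 1.045 m
P_cr = π²EI / L_e² = π² × 68.6×10⁹ × 1.035×10^-7 / 1.045² = 6.418×10^4 N
Factor of safety n = P_cr / P = 64.179 / 32.9 = 1.95

n ≈ 1.95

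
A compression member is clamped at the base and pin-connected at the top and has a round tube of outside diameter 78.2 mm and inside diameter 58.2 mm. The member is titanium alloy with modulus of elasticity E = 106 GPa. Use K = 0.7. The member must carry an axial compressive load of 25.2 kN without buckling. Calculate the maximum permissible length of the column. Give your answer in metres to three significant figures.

d_o = 78.2 mm, d_i = 58.2 mm
I = π(d_o⁴ − d_i⁴)/64 = π(78.2⁴ − 58.20⁴)/64 = 1.272×10^6 mm⁴
I = 1.272×10^-6 m⁴
At the buckling limit P_cr = P = 2.520×10^4 N
From P_cr = π²EI/(K·L)²:  L = (1/K)·√(π²EI/P_cr) = (1/0.7)·√(π²×1.06×10^11×1.272×10^-6/2.520×10^4)
L = 10.4 m

L_max ≈ 10.4 m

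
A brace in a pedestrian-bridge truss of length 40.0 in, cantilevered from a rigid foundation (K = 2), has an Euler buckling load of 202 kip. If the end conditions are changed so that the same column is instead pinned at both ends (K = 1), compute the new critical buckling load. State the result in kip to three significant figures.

P_cr ≈ 808 kip

P_cr ∝ 1/K², so P_cr,new = P_cr,old × (K_old/K_new)² = 202 × (2/1)²
= 202 × 4.000 = 808 kip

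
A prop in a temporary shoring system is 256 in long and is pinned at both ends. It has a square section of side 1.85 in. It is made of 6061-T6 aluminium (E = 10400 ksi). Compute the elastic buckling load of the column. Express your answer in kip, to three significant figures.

I = a⁴/12 = 1.85⁴/12 = 0.9761 in⁴
Effective length L_e = K·L = 1 × 256 = 256.0 in
P_cr = π²EI / L_e² = π² × 10400×10³ × 0.9761 / 256.0² = 1.529×10^3 lb

P_cr ≈ 1.53 kip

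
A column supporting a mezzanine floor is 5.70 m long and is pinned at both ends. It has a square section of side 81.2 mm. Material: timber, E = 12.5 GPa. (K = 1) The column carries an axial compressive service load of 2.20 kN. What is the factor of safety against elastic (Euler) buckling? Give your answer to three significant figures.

I = a⁴/12 = 81.2⁴/12 = 3.623×10^6 mm⁴
I = 3.623×10^6 mm⁴ = 3.623×10^-6 m⁴
Effective length L_e = K·L = 1 × 5.70 = 5.700 m
P_cr = π²EI / L_e² = π² × 12.5×10⁹ × 3.623×10^-6 / 5.700² = 1.376×10^4 N
Factor of safety n = P_cr / P = 13.756 / 2.20 = 6.25

n ≈ 6.25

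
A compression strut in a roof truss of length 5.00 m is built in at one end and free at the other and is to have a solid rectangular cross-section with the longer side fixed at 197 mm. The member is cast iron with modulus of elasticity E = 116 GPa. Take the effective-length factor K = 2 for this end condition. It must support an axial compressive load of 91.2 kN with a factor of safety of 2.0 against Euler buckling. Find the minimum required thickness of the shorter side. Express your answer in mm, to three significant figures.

b ≈ 99.0 mm

Required P_cr = n·P = 2.0 × 91.2 = 182.4 kN
L_e = K·L = 2 × 5.00 = 10.00 m
Required I = P_cr·L_e²/(π²E) = 1.824×10^5 × 10.00² / (π² × 1.16×10^11) = 1.593×10^-5 m⁴
I_req = 1.593×10^7 mm⁴
Rectangle, weak axis: I_min = h·b³/12 with h = 197 mm fixed  ⇒  b = (12I/h)^(1/3) = 99.0 mm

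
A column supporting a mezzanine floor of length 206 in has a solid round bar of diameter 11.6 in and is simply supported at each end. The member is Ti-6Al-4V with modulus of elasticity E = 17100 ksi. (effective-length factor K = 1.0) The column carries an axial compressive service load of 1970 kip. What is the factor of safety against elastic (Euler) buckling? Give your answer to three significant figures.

n ≈ 1.79

I = πd⁴/64 = π×11.6⁴/64 = 888.8 in⁴
Effective length L_e = K·L = 1 × 206 = 206.0 in
P_cr = π²EI / L_e² = π² × 17100×10³ × 888.8 / 206.0² = 3.535×10^6 lb
Factor of safety n = P_cr / P = 3534.8 / 1970 = 1.79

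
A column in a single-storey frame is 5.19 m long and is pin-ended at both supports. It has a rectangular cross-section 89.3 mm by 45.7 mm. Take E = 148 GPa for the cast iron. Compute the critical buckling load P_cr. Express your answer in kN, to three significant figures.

Buckling occurs about the weak axis: I_min = h·b³/12 with b = 45.7 mm (the shorter side).
I_min = 89.3×45.7³/12 = 7.103×10^5 mm⁴
I = 7.103×10^5 mm⁴ = 7.103×10^-7 m⁴
Effective length L_e = K·L = 1 × 5.19 = 5.190 m
P_cr = π²EI / L_e² = π² × 148×10⁹ × 7.103×10^-7 / 5.190² = 3.852×10^4 N

P_cr ≈ 38.5 kN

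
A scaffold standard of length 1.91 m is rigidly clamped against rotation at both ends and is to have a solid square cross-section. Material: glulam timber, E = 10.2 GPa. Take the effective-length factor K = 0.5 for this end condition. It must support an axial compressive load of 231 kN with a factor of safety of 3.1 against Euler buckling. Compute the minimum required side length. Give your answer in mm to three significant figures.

a ≈ 93.9 mm

Required P_cr = n·P = 3.1 × 231 = 716.1 kN
L_e = K·L = 0.5 × 1.91 = 0.9550 m
Required I = P_cr·L_e²/(π²E) = 7.161×10^5 × 0.9550² / (π² × 1.02×10^10) = 6.488×10^-6 m⁴
I_req = 6.488×10^6 mm⁴
Solid square: I = a⁴/12  ⇒  a = (12I)^(1/4) = (12×6.488×10^6)^(1/4) = 93.9 mm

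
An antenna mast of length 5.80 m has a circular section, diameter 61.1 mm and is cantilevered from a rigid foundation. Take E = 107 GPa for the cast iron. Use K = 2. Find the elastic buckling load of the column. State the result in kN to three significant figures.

P_cr ≈ 5.37 kN

I = πd⁴/64 = π×61.1⁴/64 = 6.841×10^5 mm⁴
I = 6.841×10^5 mm⁴ = 6.841×10^-7 m⁴
Effective length L_e = K·L = 2 × 5.80 = 11.60 m
P_cr = π²EI / L_e² = π² × 107×10⁹ × 6.841×10^-7 / 11.60² = 5.369×10^3 N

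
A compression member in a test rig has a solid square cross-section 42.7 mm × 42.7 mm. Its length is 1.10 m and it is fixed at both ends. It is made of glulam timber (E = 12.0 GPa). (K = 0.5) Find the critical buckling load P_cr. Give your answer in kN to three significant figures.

I = a⁴/12 = 42.7⁴/12 = 2.770×10^5 mm⁴
I = 2.770×10^5 mm⁴ = 2.770×10^-7 m⁴
Effective length L_e = K·L = 0.5 × 1.10 = 0.5500 m
P_cr = π²EI / L_e² = π² × 12.0×10⁹ × 2.770×10^-7 / 0.5500² = 1.085×10^5 N

P_cr ≈ 108 kN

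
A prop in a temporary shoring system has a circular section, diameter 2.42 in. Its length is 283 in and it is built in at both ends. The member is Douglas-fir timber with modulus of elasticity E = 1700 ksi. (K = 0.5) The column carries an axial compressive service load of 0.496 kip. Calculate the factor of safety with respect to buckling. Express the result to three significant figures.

n ≈ 2.84

I = πd⁴/64 = π×2.42⁴/64 = 1.684 in⁴
Effective length L_e = K·L = 0.5 × 283 = 141.5 in
P_cr = π²EI / L_e² = π² × 1700×10³ × 1.684 / 141.5² = 1.411×10^3 lb
Factor of safety n = P_cr / P = 1.4108 / 0.496 = 2.84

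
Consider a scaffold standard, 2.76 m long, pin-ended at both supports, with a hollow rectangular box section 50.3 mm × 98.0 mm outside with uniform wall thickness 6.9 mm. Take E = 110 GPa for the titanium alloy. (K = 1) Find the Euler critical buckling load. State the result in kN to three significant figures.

Inner dimensions: h_i = 98.0 − 2×6.9 = 84.20 mm, b_i = 50.3 − 2×6.9 = 36.50 mm
Weak-axis I_min = (h_o·b_o³ − h_i·b_i³)/12 with b_o = 50.3, b_i = 36.50 mm (shorter outer/inner sides).
I_min = (98.0×50.3³ − 84.20×36.50³)/12 = 6.981×10^5 mm⁴
I = 6.981×10^5 mm⁴ = 6.981×10^-7 m⁴
Effective length L_e = K·L = 1 × 2.76 = 2.760 m
P_cr = π²EI / L_e² = π² × 110×10⁹ × 6.981×10^-7 / 2.760² = 9.950×10^4 N

P_cr ≈ 99.5 kN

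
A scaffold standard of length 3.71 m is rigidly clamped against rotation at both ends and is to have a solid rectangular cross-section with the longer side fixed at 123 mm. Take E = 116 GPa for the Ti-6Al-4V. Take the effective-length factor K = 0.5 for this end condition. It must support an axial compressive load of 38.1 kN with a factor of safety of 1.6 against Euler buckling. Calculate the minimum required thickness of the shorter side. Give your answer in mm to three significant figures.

b ≈ 26.1 mm

Required P_cr = n·P = 1.6 × 38.1 = 60.96 kN
L_e = K·L = 0.5 × 3.71 = 1.855 m
Required I = P_cr·L_e²/(π²E) = 6.096×10^4 × 1.855² / (π² × 1.16×10^11) = 1.832×10^-7 m⁴
I_req = 1.832×10^5 mm⁴
Rectangle, weak axis: I_min = h·b³/12 with h = 123 mm fixed  ⇒  b = (12I/h)^(1/3) = 26.1 mm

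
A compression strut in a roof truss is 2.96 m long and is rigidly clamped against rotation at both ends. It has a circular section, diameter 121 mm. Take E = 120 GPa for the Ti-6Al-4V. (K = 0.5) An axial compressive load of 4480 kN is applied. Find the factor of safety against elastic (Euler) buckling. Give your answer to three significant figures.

I = πd⁴/64 = π×121⁴/64 = 1.052×10^7 mm⁴
I = 1.052×10^7 mm⁴ = 1.052×10^-5 m⁴
Effective length L_e = K·L = 0.5 × 2.96 = 1.480 m
P_cr = π²EI / L_e² = π² × 120×10⁹ × 1.052×10^-5 / 1.480² = 5.689×10^6 N
Factor of safety n = P_cr / P = 5689.4 / 4480 = 1.27

n ≈ 1.27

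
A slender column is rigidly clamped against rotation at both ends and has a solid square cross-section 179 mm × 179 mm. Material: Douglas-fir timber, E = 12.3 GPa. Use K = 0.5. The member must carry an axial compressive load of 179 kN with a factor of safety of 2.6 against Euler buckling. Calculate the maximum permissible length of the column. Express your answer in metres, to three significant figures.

I = a⁴/12 = 179⁴/12 = 8.555×10^7 mm⁴
I = 8.555×10^-5 m⁴
Required critical load P_cr = n·P = 2.6 × 179 = 465.4 kN = 4.654×10^5 N
From P_cr = π²EI/(K·L)²:  L = (1/K)·√(π²EI/P_cr) = (1/0.5)·√(π²×1.23×10^10×8.555×10^-5/4.654×10^5)
L = 9.45 m

L_max ≈ 9.45 m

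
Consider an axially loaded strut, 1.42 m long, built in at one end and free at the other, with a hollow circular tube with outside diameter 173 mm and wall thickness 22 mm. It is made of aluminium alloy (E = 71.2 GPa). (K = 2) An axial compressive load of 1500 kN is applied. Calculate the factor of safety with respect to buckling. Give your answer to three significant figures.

Inner diameter d_i = 173 − 2×22 = 129.0 mm
I = π(d_o⁴ − d_i⁴)/64 = π(173⁴ − 129.0⁴)/64 = 3.038×10^7 mm⁴
I = 3.038×10^7 mm⁴ = 3.038×10^-5 m⁴
Effective length L_e = K·L = 2 × 1.42 = 2.840 m
P_cr = π²EI / L_e² = π² × 71.2×10⁹ × 3.038×10^-5 / 2.840² = 2.647×10^6 N
Factor of safety n = P_cr / P = 2646.5 / 1500 = 1.76

n ≈ 1.76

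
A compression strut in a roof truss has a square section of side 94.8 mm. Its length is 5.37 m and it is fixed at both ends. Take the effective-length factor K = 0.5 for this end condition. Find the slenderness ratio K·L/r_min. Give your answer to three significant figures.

I = a⁴/12 = 94.8⁴/12 = 6.731×10^6 mm⁴
A = 8.987×10^3 mm²;  r_min = √(I/A) = √(6.731×10^6/8.987×10^3) = 27.37 mm
L_e = K·L = 0.5 × 5.37 m = 2.685 m = 2685.0 mm
λ = L_e / r_min = 2685.0 / 27.37 = 98.1

λ ≈ 98.1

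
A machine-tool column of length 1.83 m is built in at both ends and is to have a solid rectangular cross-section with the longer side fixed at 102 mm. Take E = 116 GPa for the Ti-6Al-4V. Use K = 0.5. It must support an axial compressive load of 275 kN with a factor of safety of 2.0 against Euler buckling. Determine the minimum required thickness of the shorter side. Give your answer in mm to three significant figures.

b ≈ 36.2 mm

Required P_cr = n·P = 2.0 × 275 = 550.0 kN
L_e = K·L = 0.5 × 1.83 = 0.9150 m
Required I = P_cr·L_e²/(π²E) = 5.500×10^5 × 0.9150² / (π² × 1.16×10^11) = 4.022×10^-7 m⁴
I_req = 4.022×10^5 mm⁴
Rectangle, weak axis: I_min = h·b³/12 with h = 102 mm fixed  ⇒  b = (12I/h)^(1/3) = 36.2 mm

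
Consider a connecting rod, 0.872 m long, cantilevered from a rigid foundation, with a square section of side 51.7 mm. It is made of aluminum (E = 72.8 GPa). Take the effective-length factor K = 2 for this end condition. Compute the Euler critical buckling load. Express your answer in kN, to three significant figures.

P_cr ≈ 141 kN

I = a⁴/12 = 51.7⁴/12 = 5.954×10^5 mm⁴
I = 5.954×10^5 mm⁴ = 5.954×10^-7 m⁴
Effective length L_e = K·L = 2 × 0.872 = 1.744 m
P_cr = π²EI / L_e² = π² × 72.8×10⁹ × 5.954×10^-7 / 1.744² = 1.406×10^5 N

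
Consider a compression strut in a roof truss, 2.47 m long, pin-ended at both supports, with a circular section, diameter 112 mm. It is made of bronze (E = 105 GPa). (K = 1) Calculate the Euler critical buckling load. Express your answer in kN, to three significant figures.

P_cr ≈ 1310 kN

I = πd⁴/64 = π×112⁴/64 = 7.724×10^6 mm⁴
I = 7.724×10^6 mm⁴ = 7.724×10^-6 m⁴
Effective length L_e = K·L = 1 × 2.47 = 2.470 m
P_cr = π²EI / L_e² = π² × 105×10⁹ × 7.724×10^-6 / 2.470² = 1.312×10^6 N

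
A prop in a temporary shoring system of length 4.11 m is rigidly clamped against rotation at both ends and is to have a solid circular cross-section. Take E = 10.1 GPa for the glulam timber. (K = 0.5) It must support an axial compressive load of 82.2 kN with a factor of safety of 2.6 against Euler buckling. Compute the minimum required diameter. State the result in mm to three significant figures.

Required P_cr = n·P = 2.6 × 82.2 = 213.7 kN
L_e = K·L = 0.5 × 4.11 = 2.055 m
Required I = P_cr·L_e²/(π²E) = 2.137×10^5 × 2.055² / (π² × 1.01×10^10) = 9.054×10^-6 m⁴
I_req = 9.054×10^6 mm⁴
Solid circle: I = πd⁴/64  ⇒  d = (64I/π)^(1/4) = (64×9.054×10^6/π)^(1/4) = 117 mm

d ≈ 117 mm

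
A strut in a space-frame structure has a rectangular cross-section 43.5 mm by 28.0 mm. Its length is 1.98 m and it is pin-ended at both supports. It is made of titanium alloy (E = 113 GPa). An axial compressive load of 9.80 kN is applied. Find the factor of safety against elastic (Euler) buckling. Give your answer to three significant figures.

Buckling occurs about the weak axis: I_min = h·b³/12 with b = 28.0 mm (the shorter side).
I_min = 43.5×28.0³/12 = 7.958×10^4 mm⁴
I = 7.958×10^4 mm⁴ = 7.958×10^-8 m⁴
Effective length L_e = K·L = 1 × 1.98 = 1.980 m
P_cr = π²EI / L_e² = π² × 113×10⁹ × 7.958×10^-8 / 1.980² = 2.264×10^4 N
Factor of safety n = P_cr / P = 22.638 / 9.80 = 2.31

n ≈ 2.31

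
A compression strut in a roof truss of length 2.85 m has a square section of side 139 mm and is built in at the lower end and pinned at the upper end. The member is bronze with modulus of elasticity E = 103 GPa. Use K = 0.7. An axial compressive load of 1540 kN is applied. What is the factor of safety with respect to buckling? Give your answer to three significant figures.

n ≈ 5.16

I = a⁴/12 = 139⁴/12 = 3.111×10^7 mm⁴
I = 3.111×10^7 mm⁴ = 3.111×10^-5 m⁴
Effective length L_e = K·L = 0.7 × 2.85 = 1.995 m
P_cr = π²EI / L_e² = π² × 103×10⁹ × 3.111×10^-5 / 1.995² = 7.946×10^6 N
Factor of safety n = P_cr / P = 7945.6 / 1540 = 5.16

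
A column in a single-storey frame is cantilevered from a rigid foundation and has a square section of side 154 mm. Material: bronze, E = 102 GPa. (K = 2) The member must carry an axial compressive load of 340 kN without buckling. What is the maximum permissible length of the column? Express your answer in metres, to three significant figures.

L_max ≈ 5.89 m

I = a⁴/12 = 154⁴/12 = 4.687×10^7 mm⁴
I = 4.687×10^-5 m⁴
At the buckling limit P_cr = P = 3.400×10^5 N
From P_cr = π²EI/(K·L)²:  L = (1/K)·√(π²EI/P_cr) = (1/2)·√(π²×1.02×10^11×4.687×10^-5/3.400×10^5)
L = 5.89 m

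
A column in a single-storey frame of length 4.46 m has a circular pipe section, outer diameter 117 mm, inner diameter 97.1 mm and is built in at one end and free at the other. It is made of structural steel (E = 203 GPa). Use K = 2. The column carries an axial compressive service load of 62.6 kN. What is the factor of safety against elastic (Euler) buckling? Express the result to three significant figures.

n ≈ 1.94

d_o = 117 mm, d_i = 97.1 mm
I = π(d_o⁴ − d_i⁴)/64 = π(117⁴ − 97.10⁴)/64 = 4.835×10^6 mm⁴
I = 4.835×10^6 mm⁴ = 4.835×10^-6 m⁴
Effective length L_e = K·L = 2 × 4.46 = 8.920 m
P_cr = π²EI / L_e² = π² × 203×10⁹ × 4.835×10^-6 / 8.920² = 1.217×10^5 N
Factor of safety n = P_cr / P = 121.74 / 62.6 = 1.94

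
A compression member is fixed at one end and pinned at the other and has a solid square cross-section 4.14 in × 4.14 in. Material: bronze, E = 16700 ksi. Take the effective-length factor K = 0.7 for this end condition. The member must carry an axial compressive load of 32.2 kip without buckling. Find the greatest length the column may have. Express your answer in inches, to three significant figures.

I = a⁴/12 = 4.14⁴/12 = 24.48 in⁴
At the buckling limit P_cr = P = 3.220×10^4 lb
From P_cr = π²EI/(K·L)²:  L = (1/K)·√(π²EI/P_cr) = (1/0.7)·√(π²×1.67×10^7×24.48/3.220×10^4)
L = 506 in

L_max ≈ 506 in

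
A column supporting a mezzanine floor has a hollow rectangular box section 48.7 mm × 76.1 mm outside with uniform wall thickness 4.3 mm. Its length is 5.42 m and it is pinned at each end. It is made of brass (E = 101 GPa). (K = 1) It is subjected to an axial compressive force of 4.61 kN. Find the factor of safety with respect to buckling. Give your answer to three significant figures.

Inner dimensions: h_i = 76.1 − 2×4.3 = 67.50 mm, b_i = 48.7 − 2×4.3 = 40.10 mm
Weak-axis I_min = (h_o·b_o³ − h_i·b_i³)/12 with b_o = 48.7, b_i = 40.10 mm (shorter outer/inner sides).
I_min = (76.1×48.7³ − 67.50×40.10³)/12 = 3.698×10^5 mm⁴
I = 3.698×10^5 mm⁴ = 3.698×10^-7 m⁴
Effective length L_e = K·L = 1 × 5.42 = 5.420 m
P_cr = π²EI / L_e² = π² × 101×10⁹ × 3.698×10^-7 / 5.420² = 1.255×10^4 N
Factor of safety n = P_cr / P = 12.547 / 4.61 = 2.72

n ≈ 2.72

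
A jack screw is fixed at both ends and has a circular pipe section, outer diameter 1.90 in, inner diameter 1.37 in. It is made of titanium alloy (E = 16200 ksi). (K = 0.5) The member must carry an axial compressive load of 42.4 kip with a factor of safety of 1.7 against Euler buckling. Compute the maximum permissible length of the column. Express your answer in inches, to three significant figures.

d_o = 1.90 in, d_i = 1.37 in
I = π(d_o⁴ − d_i⁴)/64 = π(1.90⁴ − 1.370⁴)/64 = 0.4668 in⁴
Required critical load P_cr = n·P = 1.7 × 42.4 = 72.08 kip = 7.208×10^4 lb
From P_cr = π²EI/(K·L)²:  L = (1/K)·√(π²EI/P_cr) = (1/0.5)·√(π²×1.62×10^7×0.4668/7.208×10^4)
L = 64.4 in

L_max ≈ 64.4 in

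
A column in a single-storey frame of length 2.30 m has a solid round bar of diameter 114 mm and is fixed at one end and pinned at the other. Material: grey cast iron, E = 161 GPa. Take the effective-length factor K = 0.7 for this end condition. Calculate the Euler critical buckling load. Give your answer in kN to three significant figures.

I = πd⁴/64 = π×114⁴/64 = 8.291×10^6 mm⁴
I = 8.291×10^6 mm⁴ = 8.291×10^-6 m⁴
Effective length L_e = K·L = 0.7 × 2.30 = 1.610 m
P_cr = π²EI / L_e² = π² × 161×10⁹ × 8.291×10^-6 / 1.610² = 5.082×10^6 N

P_cr ≈ 5080 kN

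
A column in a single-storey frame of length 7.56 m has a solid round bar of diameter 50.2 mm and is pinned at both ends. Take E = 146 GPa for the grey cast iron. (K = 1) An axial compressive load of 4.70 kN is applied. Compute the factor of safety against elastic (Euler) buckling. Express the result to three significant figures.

n ≈ 1.67

I = πd⁴/64 = π×50.2⁴/64 = 3.117×10^5 mm⁴
I = 3.117×10^5 mm⁴ = 3.117×10^-7 m⁴
Effective length L_e = K·L = 1 × 7.56 = 7.560 m
P_cr = π²EI / L_e² = π² × 146×10⁹ × 3.117×10^-7 / 7.560² = 7.859×10^3 N
Factor of safety n = P_cr / P = 7.8595 / 4.70 = 1.67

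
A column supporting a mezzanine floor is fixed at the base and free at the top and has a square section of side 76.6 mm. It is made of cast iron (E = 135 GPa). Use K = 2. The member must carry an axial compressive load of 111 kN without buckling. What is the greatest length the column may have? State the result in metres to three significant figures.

L_max ≈ 2.93 m

I = a⁴/12 = 76.6⁴/12 = 2.869×10^6 mm⁴
I = 2.869×10^-6 m⁴
At the buckling limit P_cr = P = 1.110×10^5 N
From P_cr = π²EI/(K·L)²:  L = (1/K)·√(π²EI/P_cr) = (1/2)·√(π²×1.35×10^11×2.869×10^-6/1.110×10^5)
L = 2.93 m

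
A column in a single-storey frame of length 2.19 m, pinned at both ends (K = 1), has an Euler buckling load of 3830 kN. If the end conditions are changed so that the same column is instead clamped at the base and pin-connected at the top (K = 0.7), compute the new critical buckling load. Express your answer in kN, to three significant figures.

P_cr ≈ 7820 kN

P_cr ∝ 1/K², so P_cr,new = P_cr,old × (K_old/K_new)² = 3830 × (1/0.7)²
= 3830 × 2.041 = 7820 kN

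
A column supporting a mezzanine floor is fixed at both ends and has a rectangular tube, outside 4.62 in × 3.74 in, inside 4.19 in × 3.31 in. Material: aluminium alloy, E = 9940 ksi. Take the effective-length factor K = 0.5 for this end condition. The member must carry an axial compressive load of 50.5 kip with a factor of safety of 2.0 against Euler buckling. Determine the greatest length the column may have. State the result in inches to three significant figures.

Weak-axis I_min = (h_o·b_o³ − h_i·b_i³)/12 with b_o = 3.74, b_i = 3.310 in (shorter outer/inner sides).
I_min = (4.62×3.74³ − 4.190×3.310³)/12 = 7.478 in⁴
Required critical load P_cr = n·P = 2.0 × 50.5 = 101.0 kip = 1.010×10^5 lb
From P_cr = π²EI/(K·L)²:  L = (1/K)·√(π²EI/P_cr) = (1/0.5)·√(π²×9.94×10^6×7.478/1.010×10^5)
L = 170 in

L_max ≈ 170 in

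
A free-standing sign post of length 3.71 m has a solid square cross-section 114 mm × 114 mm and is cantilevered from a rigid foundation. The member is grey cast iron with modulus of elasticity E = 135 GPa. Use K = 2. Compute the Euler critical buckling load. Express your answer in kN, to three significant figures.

I = a⁴/12 = 114⁴/12 = 1.407×10^7 mm⁴
I = 1.407×10^7 mm⁴ = 1.407×10^-5 m⁴
Effective length L_e = K·L = 2 × 3.71 = 7.420 m
P_cr = π²EI / L_e² = π² × 135×10⁹ × 1.407×10^-5 / 7.420² = 3.406×10^5 N

P_cr ≈ 341 kN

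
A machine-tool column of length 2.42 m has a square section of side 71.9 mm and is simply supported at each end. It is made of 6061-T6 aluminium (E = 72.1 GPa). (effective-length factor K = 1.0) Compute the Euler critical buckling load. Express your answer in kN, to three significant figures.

P_cr ≈ 271 kN

I = a⁴/12 = 71.9⁴/12 = 2.227×10^6 mm⁴
I = 2.227×10^6 mm⁴ = 2.227×10^-6 m⁴
Effective length L_e = K·L = 1 × 2.42 = 2.420 m
P_cr = π²EI / L_e² = π² × 72.1×10⁹ × 2.227×10^-6 / 2.420² = 2.706×10^5 N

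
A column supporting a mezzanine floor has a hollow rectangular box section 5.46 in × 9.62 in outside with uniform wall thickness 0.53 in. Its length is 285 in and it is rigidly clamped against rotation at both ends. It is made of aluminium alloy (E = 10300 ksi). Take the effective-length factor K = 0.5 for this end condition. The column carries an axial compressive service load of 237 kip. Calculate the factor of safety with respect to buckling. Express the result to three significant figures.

Inner dimensions: h_i = 9.62 − 2×0.53 = 8.560 in, b_i = 5.46 − 2×0.53 = 4.400 in
Weak-axis I_min = (h_o·b_o³ − h_i·b_i³)/12 with b_o = 5.46, b_i = 4.400 in (shorter outer/inner sides).
I_min = (9.62×5.46³ − 8.560×4.400³)/12 = 69.72 in⁴
Effective length L_e = K·L = 0.5 × 285 = 142.5 in
P_cr = π²EI / L_e² = π² × 10300×10³ × 69.72 / 142.5² = 3.491×10^5 lb
Factor of safety n = P_cr / P = 349.05 / 237 = 1.47

n ≈ 1.47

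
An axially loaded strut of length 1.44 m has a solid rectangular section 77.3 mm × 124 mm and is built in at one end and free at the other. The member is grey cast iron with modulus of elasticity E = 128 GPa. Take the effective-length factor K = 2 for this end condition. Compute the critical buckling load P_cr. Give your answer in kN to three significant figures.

P_cr ≈ 727 kN

Buckling occurs about the weak axis: I_min = h·b³/12 with b = 77.3 mm (the shorter side).
I_min = 124×77.3³/12 = 4.773×10^6 mm⁴
I = 4.773×10^6 mm⁴ = 4.773×10^-6 m⁴
Effective length L_e = K·L = 2 × 1.44 = 2.880 m
P_cr = π²EI / L_e² = π² × 128×10⁹ × 4.773×10^-6 / 2.880² = 7.269×10^5 N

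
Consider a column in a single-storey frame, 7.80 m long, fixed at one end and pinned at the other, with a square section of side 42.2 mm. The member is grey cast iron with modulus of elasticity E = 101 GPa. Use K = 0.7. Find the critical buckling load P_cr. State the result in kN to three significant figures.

P_cr ≈ 8.84 kN

I = a⁴/12 = 42.2⁴/12 = 2.643×10^5 mm⁴
I = 2.643×10^5 mm⁴ = 2.643×10^-7 m⁴
Effective length L_e = K·L = 0.7 × 7.80 = 5.460 m
P_cr = π²EI / L_e² = π² × 101×10⁹ × 2.643×10^-7 / 5.460² = 8.837×10^3 N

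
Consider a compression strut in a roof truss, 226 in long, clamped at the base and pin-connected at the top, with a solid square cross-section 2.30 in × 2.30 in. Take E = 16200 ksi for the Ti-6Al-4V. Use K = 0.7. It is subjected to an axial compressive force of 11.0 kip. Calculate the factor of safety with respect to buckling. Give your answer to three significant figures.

n ≈ 1.35

I = a⁴/12 = 2.30⁴/12 = 2.332 in⁴
Effective length L_e = K·L = 0.7 × 226 = 158.2 in
P_cr = π²EI / L_e² = π² × 16200×10³ × 2.332 / 158.2² = 1.490×10^4 lb
Factor of safety n = P_cr / P = 14.898 / 11.0 = 1.35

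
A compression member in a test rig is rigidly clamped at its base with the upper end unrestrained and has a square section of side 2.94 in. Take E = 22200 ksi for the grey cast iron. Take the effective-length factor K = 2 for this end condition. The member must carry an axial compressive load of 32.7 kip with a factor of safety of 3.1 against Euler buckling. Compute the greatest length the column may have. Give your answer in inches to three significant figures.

I = a⁴/12 = 2.94⁴/12 = 6.226 in⁴
Required critical load P_cr = n·P = 3.1 × 32.7 = 101.4 kip = 1.014×10^5 lb
From P_cr = π²EI/(K·L)²:  L = (1/K)·√(π²EI/P_cr) = (1/2)·√(π²×2.22×10^7×6.226/1.014×10^5)
L = 58.0 in

L_max ≈ 58.0 in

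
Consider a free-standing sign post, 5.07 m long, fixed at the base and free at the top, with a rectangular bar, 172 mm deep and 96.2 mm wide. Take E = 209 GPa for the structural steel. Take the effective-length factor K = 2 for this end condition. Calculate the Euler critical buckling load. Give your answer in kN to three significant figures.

Buckling occurs about the weak axis: I_min = h·b³/12 with b = 96.2 mm (the shorter side).
I_min = 172×96.2³/12 = 1.276×10^7 mm⁴
I = 1.276×10^7 mm⁴ = 1.276×10^-5 m⁴
Effective length L_e = K·L = 2 × 5.07 = 10.14 m
P_cr = π²EI / L_e² = π² × 209×10⁹ × 1.276×10^-5 / 10.14² = 2.560×10^5 N

P_cr ≈ 256 kN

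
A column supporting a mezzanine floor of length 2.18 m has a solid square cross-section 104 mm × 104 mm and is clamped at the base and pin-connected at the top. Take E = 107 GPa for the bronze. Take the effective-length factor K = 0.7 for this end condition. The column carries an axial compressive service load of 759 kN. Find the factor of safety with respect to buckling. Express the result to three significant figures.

n ≈ 5.82

I = a⁴/12 = 104⁴/12 = 9.749×10^6 mm⁴
I = 9.749×10^6 mm⁴ = 9.749×10^-6 m⁴
Effective length L_e = K·L = 0.7 × 2.18 = 1.526 m
P_cr = π²EI / L_e² = π² × 107×10⁹ × 9.749×10^-6 / 1.526² = 4.421×10^6 N
Factor of safety n = P_cr / P = 4421.1 / 759 = 5.82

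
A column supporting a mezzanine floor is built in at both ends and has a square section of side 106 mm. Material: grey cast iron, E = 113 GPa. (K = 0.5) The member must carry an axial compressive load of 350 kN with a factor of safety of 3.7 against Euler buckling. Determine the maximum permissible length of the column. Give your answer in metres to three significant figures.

L_max ≈ 6.02 m

I = a⁴/12 = 106⁴/12 = 1.052×10^7 mm⁴
I = 1.052×10^-5 m⁴
Required critical load P_cr = n·P = 3.7 × 350 = 1295 kN = 1.295×10^6 N
From P_cr = π²EI/(K·L)²:  L = (1/K)·√(π²EI/P_cr) = (1/0.5)·√(π²×1.13×10^11×1.052×10^-5/1.295×10^6)
L = 6.02 m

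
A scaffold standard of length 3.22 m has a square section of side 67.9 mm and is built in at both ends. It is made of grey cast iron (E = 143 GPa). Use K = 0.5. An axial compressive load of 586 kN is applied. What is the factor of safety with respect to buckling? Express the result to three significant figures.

n ≈ 1.65

I = a⁴/12 = 67.9⁴/12 = 1.771×10^6 mm⁴
I = 1.771×10^6 mm⁴ = 1.771×10^-6 m⁴
Effective length L_e = K·L = 0.5 × 3.22 = 1.610 m
P_cr = π²EI / L_e² = π² × 143×10⁹ × 1.771×10^-6 / 1.610² = 9.645×10^5 N
Factor of safety n = P_cr / P = 964.45 / 586 = 1.65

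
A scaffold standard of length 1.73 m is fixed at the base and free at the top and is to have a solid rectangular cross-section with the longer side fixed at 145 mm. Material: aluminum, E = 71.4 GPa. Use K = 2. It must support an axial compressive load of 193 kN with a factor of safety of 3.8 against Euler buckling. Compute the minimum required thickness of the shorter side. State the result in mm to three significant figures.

Required P_cr = n·P = 3.8 × 193 = 733.4 kN
L_e = K·L = 2 × 1.73 = 3.460 m
Required I = P_cr·L_e²/(π²E) = 7.334×10^5 × 3.460² / (π² × 7.14×10^10) = 1.246×10^-5 m⁴
I_req = 1.246×10^7 mm⁴
Rectangle, weak axis: I_min = h·b³/12 with h = 145 mm fixed  ⇒  b = (12I/h)^(1/3) = 101 mm

b ≈ 101 mm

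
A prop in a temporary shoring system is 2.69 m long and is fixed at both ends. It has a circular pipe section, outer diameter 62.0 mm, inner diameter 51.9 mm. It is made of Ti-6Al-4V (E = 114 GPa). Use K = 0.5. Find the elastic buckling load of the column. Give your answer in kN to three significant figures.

d_o = 62.0 mm, d_i = 51.9 mm
I = π(d_o⁴ − d_i⁴)/64 = π(62.0⁴ − 51.90⁴)/64 = 3.692×10^5 mm⁴
I = 3.692×10^5 mm⁴ = 3.692×10^-7 m⁴
Effective length L_e = K·L = 0.5 × 2.69 = 1.345 m
P_cr = π²EI / L_e² = π² × 114×10⁹ × 3.692×10^-7 / 1.345² = 2.296×10^5 N

P_cr ≈ 230 kN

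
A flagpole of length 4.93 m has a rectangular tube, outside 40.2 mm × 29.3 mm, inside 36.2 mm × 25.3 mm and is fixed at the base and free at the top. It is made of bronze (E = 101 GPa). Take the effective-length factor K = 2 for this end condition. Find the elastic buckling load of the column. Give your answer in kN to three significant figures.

P_cr ≈ 0.363 kN

Weak-axis I_min = (h_o·b_o³ − h_i·b_i³)/12 with b_o = 29.3, b_i = 25.30 mm (shorter outer/inner sides).
I_min = (40.2×29.3³ − 36.20×25.30³)/12 = 3.541×10^4 mm⁴
I = 3.541×10^4 mm⁴ = 3.541×10^-8 m⁴
Effective length L_e = K·L = 2 × 4.93 = 9.860 m
P_cr = π²EI / L_e² = π² × 101×10⁹ × 3.541×10^-8 / 9.860² = 363.1 N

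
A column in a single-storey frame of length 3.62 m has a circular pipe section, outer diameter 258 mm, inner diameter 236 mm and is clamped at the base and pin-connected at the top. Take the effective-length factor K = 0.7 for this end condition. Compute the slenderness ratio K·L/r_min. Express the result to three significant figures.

λ ≈ 29.0

d_o = 258 mm, d_i = 236 mm
I = π(d_o⁴ − d_i⁴)/64 = π(258⁴ − 236.0⁴)/64 = 6.522×10^7 mm⁴
A = 8.536×10^3 mm²;  r_min = √(I/A) = √(6.522×10^7/8.536×10^3) = 87.41 mm
L_e = K·L = 0.7 × 3.62 m = 2.534 m = 2534.0 mm
λ = L_e / r_min = 2534.0 / 87.41 = 29.0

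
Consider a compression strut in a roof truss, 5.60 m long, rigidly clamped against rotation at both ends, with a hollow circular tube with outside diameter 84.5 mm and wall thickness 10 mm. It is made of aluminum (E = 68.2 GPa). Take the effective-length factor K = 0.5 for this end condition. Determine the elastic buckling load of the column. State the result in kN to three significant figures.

Inner diameter d_i = 84.5 − 2×10 = 64.50 mm
I = π(d_o⁴ − d_i⁴)/64 = π(84.5⁴ − 64.50⁴)/64 = 1.653×10^6 mm⁴
I = 1.653×10^6 mm⁴ = 1.653×10^-6 m⁴
Effective length L_e = K·L = 0.5 × 5.60 = 2.800 m
P_cr = π²EI / L_e² = π² × 68.2×10⁹ × 1.653×10^-6 / 2.800² = 1.419×10^5 N

P_cr ≈ 142 kN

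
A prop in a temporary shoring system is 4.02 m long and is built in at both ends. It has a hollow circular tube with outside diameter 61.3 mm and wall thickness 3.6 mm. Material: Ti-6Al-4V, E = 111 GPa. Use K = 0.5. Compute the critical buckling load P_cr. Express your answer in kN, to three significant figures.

P_cr ≈ 73.9 kN

Inner diameter d_i = 61.3 − 2×3.6 = 54.10 mm
I = π(d_o⁴ − d_i⁴)/64 = π(61.3⁴ − 54.10⁴)/64 = 2.726×10^5 mm⁴
I = 2.726×10^5 mm⁴ = 2.726×10^-7 m⁴
Effective length L_e = K·L = 0.5 × 4.02 = 2.010 m
P_cr = π²EI / L_e² = π² × 111×10⁹ × 2.726×10^-7 / 2.010² = 7.393×10^4 N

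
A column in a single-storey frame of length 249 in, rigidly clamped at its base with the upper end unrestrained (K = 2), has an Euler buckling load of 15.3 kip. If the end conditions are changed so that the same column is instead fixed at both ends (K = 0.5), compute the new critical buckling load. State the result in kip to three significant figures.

P_cr ≈ 245 kip

P_cr ∝ 1/K², so P_cr,new = P_cr,old × (K_old/K_new)² = 15.3 × (2/0.5)²
= 15.3 × 16.00 = 245 kip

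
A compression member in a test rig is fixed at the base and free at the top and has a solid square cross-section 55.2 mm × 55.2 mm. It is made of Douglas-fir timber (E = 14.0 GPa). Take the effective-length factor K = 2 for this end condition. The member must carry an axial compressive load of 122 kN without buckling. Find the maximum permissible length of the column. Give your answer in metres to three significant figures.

L_max ≈ 0.468 m

I = a⁴/12 = 55.2⁴/12 = 7.737×10^5 mm⁴
I = 7.737×10^-7 m⁴
At the buckling limit P_cr = P = 1.220×10^5 N
From P_cr = π²EI/(K·L)²:  L = (1/K)·√(π²EI/P_cr) = (1/2)·√(π²×1.40×10^10×7.737×10^-7/1.220×10^5)
L = 0.468 m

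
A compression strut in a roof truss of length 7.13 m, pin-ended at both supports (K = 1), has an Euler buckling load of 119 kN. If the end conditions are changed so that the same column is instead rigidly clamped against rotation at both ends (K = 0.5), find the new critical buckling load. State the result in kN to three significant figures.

P_cr ≈ 476 kN

P_cr ∝ 1/K², so P_cr,new = P_cr,old × (K_old/K_new)² = 119 × (1/0.5)²
= 119 × 4.000 = 476 kN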